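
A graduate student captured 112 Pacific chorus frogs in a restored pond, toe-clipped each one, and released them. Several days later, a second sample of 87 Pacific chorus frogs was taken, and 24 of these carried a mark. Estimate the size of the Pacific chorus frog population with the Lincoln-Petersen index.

N = 406

N = (112 × 87) / 24 = 9744 / 24 = 406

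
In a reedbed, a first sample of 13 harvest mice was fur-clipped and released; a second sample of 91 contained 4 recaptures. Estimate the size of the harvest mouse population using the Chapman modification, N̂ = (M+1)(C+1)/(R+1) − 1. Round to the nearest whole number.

N̂ = (13+1)(91+1)/(4+1) − 1 = 14·92/5 − 1
= 1288/5 − 1 ≈ 257.6 − 1 ≈ 256.6 → 257

N ≈ 257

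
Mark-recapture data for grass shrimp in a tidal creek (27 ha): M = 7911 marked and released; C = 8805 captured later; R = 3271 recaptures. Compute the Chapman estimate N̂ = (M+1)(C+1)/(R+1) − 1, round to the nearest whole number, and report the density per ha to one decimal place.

density ≈ 788.6 grass shrimp per ha

N̂ = 7912·8806/3272 − 1 = 69673072/3272 − 1 ≈ 21292.7 → 21293
Density = N̂ / area = 21293 / 27 ≈ 788.63 → 788.6 per ha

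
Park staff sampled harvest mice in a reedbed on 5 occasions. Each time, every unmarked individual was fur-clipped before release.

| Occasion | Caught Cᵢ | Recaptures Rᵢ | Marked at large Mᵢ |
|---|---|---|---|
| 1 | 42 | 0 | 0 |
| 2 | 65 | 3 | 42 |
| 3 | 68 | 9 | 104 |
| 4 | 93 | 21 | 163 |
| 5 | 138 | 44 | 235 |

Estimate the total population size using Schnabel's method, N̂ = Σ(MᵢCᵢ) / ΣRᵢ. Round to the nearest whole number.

Σ MᵢCᵢ = 0·42 + 42·65 + 104·68 + 163·93 + 235·138 = 0 + 2730 + 7072 + 15159 + 32430 = 57391
Σ Rᵢ = 0 + 3 + 9 + 21 + 44 = 77
N̂ = 57391 / 77 ≈ 745.3 → 745

N ≈ 745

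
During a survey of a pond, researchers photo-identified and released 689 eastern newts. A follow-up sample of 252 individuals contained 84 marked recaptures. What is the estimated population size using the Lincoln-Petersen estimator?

N = 2067

N = (689 × 252) / 84 = 173628 / 84 = 2067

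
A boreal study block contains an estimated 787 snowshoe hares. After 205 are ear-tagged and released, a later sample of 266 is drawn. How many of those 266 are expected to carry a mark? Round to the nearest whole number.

Expected recaptures E[R] = M·C / N.
E[R] = 205 × 266 / 787 = 54530 / 787 ≈ 69.3 → 69

expected recaptures ≈ 69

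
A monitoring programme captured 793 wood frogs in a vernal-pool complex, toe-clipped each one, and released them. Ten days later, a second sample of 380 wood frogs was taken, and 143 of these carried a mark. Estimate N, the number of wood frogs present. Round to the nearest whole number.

N ≈ 2107

Lincoln-Petersen assumes M/N = R/C, so N = M·C / R.
N = (793 × 380) / 143 = 301340 / 143 ≈ 2107.3 → 2107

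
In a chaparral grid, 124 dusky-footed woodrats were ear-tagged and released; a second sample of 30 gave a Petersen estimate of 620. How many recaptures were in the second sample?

From N = M·C/R: R = M·C / N = 124·30 / 620 = 3720 / 620 = 6.

R = 6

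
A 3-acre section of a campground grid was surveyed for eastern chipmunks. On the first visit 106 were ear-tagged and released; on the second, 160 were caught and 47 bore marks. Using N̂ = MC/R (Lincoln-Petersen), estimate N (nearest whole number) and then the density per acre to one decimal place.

density ≈ 120.3 eastern chipmunks per acre

N̂ = 106·160/47 = 16960/47 ≈ 360.9 → 361
Density = N̂ / area = 361 / 3 ≈ 120.33 → 120.3 per acre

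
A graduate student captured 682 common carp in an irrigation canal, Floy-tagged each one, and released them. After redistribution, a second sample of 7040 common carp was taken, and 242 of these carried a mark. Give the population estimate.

The marked fraction in the recapture sample should equal the marked fraction in the population: 242/7040 = 682/N.
N = (682 × 7040) / 242 = 4801280 / 242 = 19840

N = 19,840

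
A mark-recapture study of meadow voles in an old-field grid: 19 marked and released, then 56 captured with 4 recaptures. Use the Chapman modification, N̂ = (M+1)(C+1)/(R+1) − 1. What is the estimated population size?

N = 227

N̂ = (19+1)(56+1)/(4+1) − 1 = 20·57/5 − 1
= 1140/5 − 1 = 228 − 1 = 227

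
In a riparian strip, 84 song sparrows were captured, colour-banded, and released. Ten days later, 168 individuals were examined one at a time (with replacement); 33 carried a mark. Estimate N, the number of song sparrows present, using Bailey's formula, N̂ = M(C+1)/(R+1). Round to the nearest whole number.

N̂ = 84·(168+1)/(33+1) = 84·169/34 = 14196/34 ≈ 417.5 → 418

N ≈ 418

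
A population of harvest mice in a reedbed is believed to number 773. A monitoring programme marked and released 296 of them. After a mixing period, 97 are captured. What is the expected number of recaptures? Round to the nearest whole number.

expected recaptures ≈ 37

Expected recaptures E[R] = M·C / N.
E[R] = 296 × 97 / 773 = 28712 / 773 ≈ 37.1 → 37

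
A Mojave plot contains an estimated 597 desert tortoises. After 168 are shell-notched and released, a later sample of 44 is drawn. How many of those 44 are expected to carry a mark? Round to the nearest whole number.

The marked fraction of the population is 168/597, so in a sample of 44 expect C·(M/N) marked.
E[R] = 168 × 44 / 597 = 7392 / 597 ≈ 12.4 → 12

expected recaptures ≈ 12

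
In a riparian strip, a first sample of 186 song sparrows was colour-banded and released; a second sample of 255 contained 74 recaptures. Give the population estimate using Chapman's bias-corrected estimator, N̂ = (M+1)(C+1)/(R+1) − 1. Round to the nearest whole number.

N ≈ 637

N̂ = (186+1)(255+1)/(74+1) − 1 = 187·256/75 − 1
= 47872/75 − 1 ≈ 638.3 − 1 ≈ 637.3 → 637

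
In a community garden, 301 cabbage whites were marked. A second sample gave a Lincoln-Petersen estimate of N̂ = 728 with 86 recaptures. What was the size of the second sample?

From N = M·C/R: C = N·R / M = 728·86 / 301 = 62608 / 301 = 208.

C = 208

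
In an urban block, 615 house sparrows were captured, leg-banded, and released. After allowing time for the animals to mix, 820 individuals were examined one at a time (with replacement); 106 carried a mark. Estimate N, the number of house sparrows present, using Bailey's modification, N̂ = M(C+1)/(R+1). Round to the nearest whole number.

N ≈ 4719

N̂ = 615·(820+1)/(106+1) = 615·821/107 = 504915/107 ≈ 4718.8 → 4719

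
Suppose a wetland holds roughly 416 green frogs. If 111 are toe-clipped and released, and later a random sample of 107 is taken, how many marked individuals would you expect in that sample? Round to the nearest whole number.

expected recaptures ≈ 29

Expected recaptures E[R] = M·C / N.
E[R] = 111 × 107 / 416 = 11877 / 416 ≈ 28.6 → 29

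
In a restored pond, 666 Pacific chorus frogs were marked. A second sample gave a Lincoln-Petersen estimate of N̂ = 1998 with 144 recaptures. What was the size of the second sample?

C = 432

From N = M·C/R: C = N·R / M = 1998·144 / 666 = 287712 / 666 = 432.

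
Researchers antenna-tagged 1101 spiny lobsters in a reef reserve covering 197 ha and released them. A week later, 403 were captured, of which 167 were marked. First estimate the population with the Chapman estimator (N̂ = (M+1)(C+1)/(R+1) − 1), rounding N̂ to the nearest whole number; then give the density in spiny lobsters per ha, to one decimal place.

density ≈ 13.4 spiny lobsters per ha

N̂ = 1102·404/168 − 1 = 445208/168 − 1 ≈ 2649.0 → 2649
Density = N̂ / area = 2649 / 197 ≈ 13.447 → 13.4 per ha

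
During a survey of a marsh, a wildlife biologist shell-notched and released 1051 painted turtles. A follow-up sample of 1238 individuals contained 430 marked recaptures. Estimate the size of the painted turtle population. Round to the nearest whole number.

The marked fraction in the recapture sample should equal the marked fraction in the population: 430/1238 = 1051/N.
N = (1051 × 1238) / 430 = 1301138 / 430 ≈ 3025.9 → 3026

N ≈ 3026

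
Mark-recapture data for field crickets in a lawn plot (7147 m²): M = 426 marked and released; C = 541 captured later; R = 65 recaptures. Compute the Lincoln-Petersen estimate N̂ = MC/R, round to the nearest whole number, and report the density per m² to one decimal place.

N̂ = 426·541/65 = 230466/65 ≈ 3545.6 → 3546
Density = N̂ / area = 3546 / 7147 ≈ 0.50 → 0.5 per m²

density ≈ 0.5 field crickets per m²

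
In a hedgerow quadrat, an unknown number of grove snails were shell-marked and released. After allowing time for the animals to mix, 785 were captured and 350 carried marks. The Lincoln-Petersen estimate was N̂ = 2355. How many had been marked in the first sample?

From N = M·C/R: M = N·R / C = 2355·350 / 785 = 824250 / 785 = 1050.

M = 1050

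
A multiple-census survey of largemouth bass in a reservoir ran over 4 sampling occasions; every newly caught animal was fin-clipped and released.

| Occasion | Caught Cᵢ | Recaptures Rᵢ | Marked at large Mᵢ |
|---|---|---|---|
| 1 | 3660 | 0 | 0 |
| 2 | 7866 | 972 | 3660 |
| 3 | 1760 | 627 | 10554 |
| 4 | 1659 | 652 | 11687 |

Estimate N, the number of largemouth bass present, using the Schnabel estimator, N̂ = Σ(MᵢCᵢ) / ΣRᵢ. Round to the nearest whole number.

Σ MᵢCᵢ = 0·3660 + 3660·7866 + 10554·1760 + 11687·1659 = 0 + 28789560 + 18575040 + 19388733 = 66753333
Σ Rᵢ = 0 + 972 + 627 + 652 = 2251
N̂ = 66753333 / 2251 ≈ 29655.0 → 29655

N ≈ 29,655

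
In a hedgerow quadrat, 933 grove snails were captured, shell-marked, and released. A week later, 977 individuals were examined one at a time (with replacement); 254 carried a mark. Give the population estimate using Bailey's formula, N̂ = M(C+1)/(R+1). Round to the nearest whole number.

N̂ = 933·(977+1)/(254+1) = 933·978/255 = 912474/255 ≈ 3578.3 → 3578

N ≈ 3578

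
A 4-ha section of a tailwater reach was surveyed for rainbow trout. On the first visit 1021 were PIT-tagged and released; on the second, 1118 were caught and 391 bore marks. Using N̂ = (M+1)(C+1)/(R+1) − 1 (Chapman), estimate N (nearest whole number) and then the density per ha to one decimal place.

N̂ = 1022·1119/392 − 1 = 1143618/392 − 1 ≈ 2916.4 → 2916
Density = N̂ / area = 2916 / 4 = 729.0 per ha

density ≈ 729.0 rainbow trout per ha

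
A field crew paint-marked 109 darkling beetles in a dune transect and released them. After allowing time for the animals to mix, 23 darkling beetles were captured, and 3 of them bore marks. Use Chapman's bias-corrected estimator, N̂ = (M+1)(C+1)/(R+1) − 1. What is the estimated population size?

N̂ = (109+1)(23+1)/(3+1) − 1 = 110·24/4 − 1
= 2640/4 − 1 = 660 − 1 = 659

N = 659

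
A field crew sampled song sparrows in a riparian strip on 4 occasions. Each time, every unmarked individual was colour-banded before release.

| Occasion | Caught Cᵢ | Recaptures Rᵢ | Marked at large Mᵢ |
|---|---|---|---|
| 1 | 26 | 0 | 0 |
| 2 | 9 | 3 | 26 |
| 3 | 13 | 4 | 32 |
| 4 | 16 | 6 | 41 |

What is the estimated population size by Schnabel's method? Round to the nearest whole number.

N ≈ 100

Σ MᵢCᵢ = 0·26 + 26·9 + 32·13 + 41·16 = 0 + 234 + 416 + 656 = 1306
Σ Rᵢ = 0 + 3 + 4 + 6 = 13
N̂ = 1306 / 13 ≈ 100.46 → 100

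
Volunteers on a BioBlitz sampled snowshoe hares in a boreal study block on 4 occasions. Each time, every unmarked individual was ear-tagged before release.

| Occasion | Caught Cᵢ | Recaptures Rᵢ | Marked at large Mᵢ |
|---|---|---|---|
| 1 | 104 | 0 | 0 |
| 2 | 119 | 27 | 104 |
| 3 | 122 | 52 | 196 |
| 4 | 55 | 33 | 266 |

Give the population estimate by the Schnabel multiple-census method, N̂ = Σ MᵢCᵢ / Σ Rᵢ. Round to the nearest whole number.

Σ MᵢCᵢ = 0·104 + 104·119 + 196·122 + 266·55 = 0 + 12376 + 23912 + 14630 = 50918
Σ Rᵢ = 0 + 27 + 52 + 33 = 112
N̂ = 50918 / 112 ≈ 454.6 → 455

N ≈ 455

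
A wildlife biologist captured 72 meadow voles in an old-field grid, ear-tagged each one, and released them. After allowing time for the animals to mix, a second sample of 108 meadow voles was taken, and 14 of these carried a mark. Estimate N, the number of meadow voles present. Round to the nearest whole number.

N = (72 × 108) / 14 = 7776 / 14 ≈ 555.4 → 555

N ≈ 555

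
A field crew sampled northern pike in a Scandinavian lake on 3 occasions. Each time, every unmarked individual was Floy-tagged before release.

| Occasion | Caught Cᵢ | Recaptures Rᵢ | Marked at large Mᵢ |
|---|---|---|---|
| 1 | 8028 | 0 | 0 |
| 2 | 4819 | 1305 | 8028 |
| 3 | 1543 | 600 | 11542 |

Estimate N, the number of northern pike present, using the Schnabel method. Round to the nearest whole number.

N ≈ 29,657

Σ MᵢCᵢ = 0·8028 + 8028·4819 + 11542·1543 = 0 + 38686932 + 17809306 = 56496238
Σ Rᵢ = 0 + 1305 + 600 = 1905
N̂ = 56496238 / 1905 ≈ 29656.8 → 29657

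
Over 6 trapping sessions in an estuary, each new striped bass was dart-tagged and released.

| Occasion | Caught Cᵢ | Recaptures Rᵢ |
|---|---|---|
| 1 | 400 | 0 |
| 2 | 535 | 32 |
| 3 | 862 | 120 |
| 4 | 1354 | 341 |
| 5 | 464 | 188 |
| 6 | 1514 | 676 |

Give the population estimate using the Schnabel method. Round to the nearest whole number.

Marked at large before each occasion: Mᵢ = Σⱼ<ᵢ (Cⱼ − Rⱼ) → M1=0, M2=400, M3=903, M4=1645, M5=2658, M6=2934
Σ MᵢCᵢ = 0·400 + 400·535 + 903·862 + 1645·1354 + 2658·464 + 2934·1514 = 0 + 214000 + 778386 + 2227330 + 1233312 + 4442076 = 8895104
Σ Rᵢ = 0 + 32 + 120 + 341 + 188 + 676 = 1357
N̂ = 8895104 / 1357 ≈ 6555.0 → 6555

N ≈ 6555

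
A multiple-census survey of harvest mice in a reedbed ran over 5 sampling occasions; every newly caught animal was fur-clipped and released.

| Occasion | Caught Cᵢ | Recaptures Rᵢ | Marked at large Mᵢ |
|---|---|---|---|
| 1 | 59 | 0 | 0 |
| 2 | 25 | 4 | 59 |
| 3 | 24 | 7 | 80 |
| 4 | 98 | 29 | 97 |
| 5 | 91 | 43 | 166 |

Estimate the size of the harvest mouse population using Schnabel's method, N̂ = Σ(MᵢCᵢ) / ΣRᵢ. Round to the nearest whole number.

N ≈ 337

Σ MᵢCᵢ = 0·59 + 59·25 + 80·24 + 97·98 + 166·91 = 0 + 1475 + 1920 + 9506 + 15106 = 28007
Σ Rᵢ = 0 + 4 + 7 + 29 + 43 = 83
N̂ = 28007 / 83 ≈ 337.4 → 337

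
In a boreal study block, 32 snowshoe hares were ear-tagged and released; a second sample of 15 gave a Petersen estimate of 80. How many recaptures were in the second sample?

R = 6

From N = M·C/R: R = M·C / N = 32·15 / 80 = 480 / 80 = 6.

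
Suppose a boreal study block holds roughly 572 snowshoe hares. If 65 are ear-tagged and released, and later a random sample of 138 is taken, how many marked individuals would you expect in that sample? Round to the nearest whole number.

expected recaptures ≈ 16

The marked fraction of the population is 65/572, so in a sample of 138 expect C·(M/N) marked.
E[R] = 65 × 138 / 572 = 8970 / 572 ≈ 15.7 → 16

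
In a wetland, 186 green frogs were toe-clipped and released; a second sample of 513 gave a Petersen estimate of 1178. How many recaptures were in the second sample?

R = 81

From N = M·C/R: R = M·C / N = 186·513 / 1178 = 95418 / 1178 = 81.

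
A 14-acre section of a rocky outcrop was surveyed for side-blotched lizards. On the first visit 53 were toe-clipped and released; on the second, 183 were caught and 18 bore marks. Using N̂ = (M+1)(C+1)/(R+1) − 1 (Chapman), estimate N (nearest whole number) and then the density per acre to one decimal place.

N̂ = 54·184/19 − 1 = 9936/19 − 1 ≈ 521.9 → 522
Density = N̂ / area = 522 / 14 ≈ 37.29 → 37.3 per acre

density ≈ 37.3 side-blotched lizards per acre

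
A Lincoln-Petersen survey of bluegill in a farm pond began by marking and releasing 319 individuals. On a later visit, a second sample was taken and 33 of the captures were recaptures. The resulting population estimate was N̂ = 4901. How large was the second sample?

From N = M·C/R: C = N·R / M = 4901·33 / 319 = 161733 / 319 = 507.

C = 507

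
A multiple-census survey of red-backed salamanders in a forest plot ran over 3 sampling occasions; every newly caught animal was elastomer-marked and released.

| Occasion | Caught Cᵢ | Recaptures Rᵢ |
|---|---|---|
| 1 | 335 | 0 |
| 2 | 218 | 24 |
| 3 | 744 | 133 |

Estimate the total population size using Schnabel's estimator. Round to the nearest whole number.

Marked at large before each occasion: Mᵢ = Σⱼ<ᵢ (Cⱼ − Rⱼ) → M1=0, M2=335, M3=529
Σ MᵢCᵢ = 0·335 + 335·218 + 529·744 = 0 + 73030 + 393576 = 466606
Σ Rᵢ = 0 + 24 + 133 = 157
N̂ = 466606 / 157 ≈ 2972.0 → 2972

N ≈ 2972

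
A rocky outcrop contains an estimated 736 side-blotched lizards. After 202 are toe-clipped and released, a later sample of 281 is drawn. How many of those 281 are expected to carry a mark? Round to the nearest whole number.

Expected recaptures E[R] = M·C / N.
E[R] = 202 × 281 / 736 = 56762 / 736 ≈ 77.1 → 77

expected recaptures ≈ 77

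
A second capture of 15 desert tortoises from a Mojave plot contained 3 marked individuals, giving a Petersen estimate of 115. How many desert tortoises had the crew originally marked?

From N = M·C/R: M = N·R / C = 115·3 / 15 = 345 / 15 = 23.

M = 23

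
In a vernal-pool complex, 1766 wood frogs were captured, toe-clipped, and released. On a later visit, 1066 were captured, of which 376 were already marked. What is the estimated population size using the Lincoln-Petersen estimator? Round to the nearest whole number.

N ≈ 5007

The marked fraction in the recapture sample should equal the marked fraction in the population: 376/1066 = 1766/N.
N = (1766 × 1066) / 376 = 1882556 / 376 ≈ 5006.8 → 5007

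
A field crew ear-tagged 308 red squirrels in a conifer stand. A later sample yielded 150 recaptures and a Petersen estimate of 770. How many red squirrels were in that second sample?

From N = M·C/R: C = N·R / M = 770·150 / 308 = 115500 / 308 = 375.

C = 375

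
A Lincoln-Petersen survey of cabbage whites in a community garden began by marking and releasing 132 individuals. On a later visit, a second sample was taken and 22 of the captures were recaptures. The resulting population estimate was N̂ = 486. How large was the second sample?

From N = M·C/R: C = N·R / M = 486·22 / 132 = 10692 / 132 = 81.

C = 81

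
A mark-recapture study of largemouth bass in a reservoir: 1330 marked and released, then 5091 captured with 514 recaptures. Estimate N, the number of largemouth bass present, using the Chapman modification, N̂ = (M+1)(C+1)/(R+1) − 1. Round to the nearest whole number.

N ≈ 13,159

N̂ = (1330+1)(5091+1)/(514+1) − 1 = 1331·5092/515 − 1
= 6777452/515 − 1 ≈ 13160.1 − 1 ≈ 13159.1 → 13159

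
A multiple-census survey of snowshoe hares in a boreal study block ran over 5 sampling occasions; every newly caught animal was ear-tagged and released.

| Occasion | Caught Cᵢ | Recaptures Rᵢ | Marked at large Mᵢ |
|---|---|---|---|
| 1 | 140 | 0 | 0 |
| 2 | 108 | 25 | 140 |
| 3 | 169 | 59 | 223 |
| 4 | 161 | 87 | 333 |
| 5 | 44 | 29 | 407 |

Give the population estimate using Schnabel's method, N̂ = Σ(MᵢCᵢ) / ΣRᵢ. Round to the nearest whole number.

Σ MᵢCᵢ = 0·140 + 140·108 + 223·169 + 333·161 + 407·44 = 0 + 15120 + 37687 + 53613 + 17908 = 124328
Σ Rᵢ = 0 + 25 + 59 + 87 + 29 = 200
N̂ = 124328 / 200 ≈ 621.6 → 622

N ≈ 622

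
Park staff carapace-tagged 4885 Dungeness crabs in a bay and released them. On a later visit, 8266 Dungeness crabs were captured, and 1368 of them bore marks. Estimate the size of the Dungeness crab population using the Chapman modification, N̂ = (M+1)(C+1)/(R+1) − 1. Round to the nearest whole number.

N̂ = (4885+1)(8266+1)/(1368+1) − 1 = 4886·8267/1369 − 1
= 40392562/1369 − 1 ≈ 29505.2 − 1 ≈ 29504.2 → 29504

N ≈ 29,504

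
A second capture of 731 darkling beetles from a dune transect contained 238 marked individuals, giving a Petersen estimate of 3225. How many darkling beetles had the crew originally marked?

From N = M·C/R: M = N·R / C = 3225·238 / 731 = 767550 / 731 = 1050.

M = 1050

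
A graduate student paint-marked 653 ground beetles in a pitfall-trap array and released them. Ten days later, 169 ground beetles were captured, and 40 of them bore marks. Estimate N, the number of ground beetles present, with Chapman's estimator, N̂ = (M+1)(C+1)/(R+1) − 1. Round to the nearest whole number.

N ≈ 2711

N̂ = (653+1)(169+1)/(40+1) − 1 = 654·170/41 − 1
= 111180/41 − 1 ≈ 2711.7 − 1 ≈ 2710.7 → 2711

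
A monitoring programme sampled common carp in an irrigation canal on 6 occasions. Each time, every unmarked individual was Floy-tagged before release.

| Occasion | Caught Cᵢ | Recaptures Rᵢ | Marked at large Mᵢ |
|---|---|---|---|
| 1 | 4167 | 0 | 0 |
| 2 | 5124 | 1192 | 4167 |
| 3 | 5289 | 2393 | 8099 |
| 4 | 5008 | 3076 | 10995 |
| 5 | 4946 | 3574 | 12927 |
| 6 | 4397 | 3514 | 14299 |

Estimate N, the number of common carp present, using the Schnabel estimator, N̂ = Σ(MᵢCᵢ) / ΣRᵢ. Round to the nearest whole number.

N ≈ 17,897

Σ MᵢCᵢ = 0·4167 + 4167·5124 + 8099·5289 + 10995·5008 + 12927·4946 + 14299·4397 = 0 + 21351708 + 42835611 + 55062960 + 63936942 + 62872703 = 246059924
Σ Rᵢ = 0 + 1192 + 2393 + 3076 + 3574 + 3514 = 13749
N̂ = 246059924 / 13749 ≈ 17896.6 → 17897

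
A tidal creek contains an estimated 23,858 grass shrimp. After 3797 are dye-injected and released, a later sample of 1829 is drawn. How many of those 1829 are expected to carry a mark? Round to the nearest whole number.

Expected recaptures E[R] = M·C / N.
E[R] = 3797 × 1829 / 23858 = 6944713 / 23858 ≈ 291.1 → 291

expected recaptures ≈ 291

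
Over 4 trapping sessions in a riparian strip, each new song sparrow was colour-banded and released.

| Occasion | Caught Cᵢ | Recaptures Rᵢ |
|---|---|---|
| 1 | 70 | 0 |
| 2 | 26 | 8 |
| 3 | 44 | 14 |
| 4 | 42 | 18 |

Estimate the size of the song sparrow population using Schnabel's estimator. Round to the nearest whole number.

Marked at large before each occasion: Mᵢ = Σⱼ<ᵢ (Cⱼ − Rⱼ) → M1=0, M2=70, M3=88, M4=118
Σ MᵢCᵢ = 0·70 + 70·26 + 88·44 + 118·42 = 0 + 1820 + 3872 + 4956 = 10648
Σ Rᵢ = 0 + 8 + 14 + 18 = 40
N̂ = 10648 / 40 ≈ 266.2 → 266

N ≈ 266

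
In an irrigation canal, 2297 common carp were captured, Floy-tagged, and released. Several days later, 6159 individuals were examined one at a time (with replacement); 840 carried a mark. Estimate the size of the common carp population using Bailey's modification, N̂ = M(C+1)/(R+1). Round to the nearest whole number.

N̂ = 2297·(6159+1)/(840+1) = 2297·6160/841 = 14149520/841 ≈ 16824.6 → 16825

N ≈ 16,825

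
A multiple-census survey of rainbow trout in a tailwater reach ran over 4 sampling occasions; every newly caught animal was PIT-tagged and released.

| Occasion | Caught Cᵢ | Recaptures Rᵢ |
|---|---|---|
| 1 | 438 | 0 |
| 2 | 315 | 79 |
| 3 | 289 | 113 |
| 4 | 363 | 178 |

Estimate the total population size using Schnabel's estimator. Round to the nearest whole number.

N ≈ 1733

Marked at large before each occasion: Mᵢ = Σⱼ<ᵢ (Cⱼ − Rⱼ) → M1=0, M2=438, M3=674, M4=850
Σ MᵢCᵢ = 0·438 + 438·315 + 674·289 + 850·363 = 0 + 137970 + 194786 + 308550 = 641306
Σ Rᵢ = 0 + 79 + 113 + 178 = 370
N̂ = 641306 / 370 ≈ 1733.3 → 1733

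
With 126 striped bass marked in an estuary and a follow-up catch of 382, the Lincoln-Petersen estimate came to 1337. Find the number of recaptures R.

R = 36

From N = M·C/R: R = M·C / N = 126·382 / 1337 = 48132 / 1337 = 36.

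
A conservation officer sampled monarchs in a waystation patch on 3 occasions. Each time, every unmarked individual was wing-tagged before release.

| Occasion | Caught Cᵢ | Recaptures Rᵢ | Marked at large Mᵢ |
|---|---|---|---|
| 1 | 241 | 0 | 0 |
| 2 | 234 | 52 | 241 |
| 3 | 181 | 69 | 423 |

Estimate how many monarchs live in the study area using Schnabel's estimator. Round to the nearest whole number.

N ≈ 1099

Σ MᵢCᵢ = 0·241 + 241·234 + 423·181 = 0 + 56394 + 76563 = 132957
Σ Rᵢ = 0 + 52 + 69 = 121
N̂ = 132957 / 121 ≈ 1098.8 → 1099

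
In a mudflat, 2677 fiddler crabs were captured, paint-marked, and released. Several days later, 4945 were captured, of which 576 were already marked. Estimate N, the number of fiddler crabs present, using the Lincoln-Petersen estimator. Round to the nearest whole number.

N ≈ 22,982

Lincoln-Petersen assumes M/N = R/C, so N = M·C / R.
N = (2677 × 4945) / 576 = 13237765 / 576 ≈ 22982.2 → 22982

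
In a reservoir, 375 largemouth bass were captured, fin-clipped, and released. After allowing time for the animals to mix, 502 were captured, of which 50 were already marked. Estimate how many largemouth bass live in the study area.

N = (375 × 502) / 50 = 188250 / 50 = 3765

N = 3765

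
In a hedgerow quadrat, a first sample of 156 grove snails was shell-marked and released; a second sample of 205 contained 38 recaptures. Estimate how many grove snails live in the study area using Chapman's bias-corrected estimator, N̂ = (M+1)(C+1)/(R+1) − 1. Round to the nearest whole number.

N̂ = (156+1)(205+1)/(38+1) − 1 = 157·206/39 − 1
= 32342/39 − 1 ≈ 829.3 − 1 ≈ 828.3 → 828

N ≈ 828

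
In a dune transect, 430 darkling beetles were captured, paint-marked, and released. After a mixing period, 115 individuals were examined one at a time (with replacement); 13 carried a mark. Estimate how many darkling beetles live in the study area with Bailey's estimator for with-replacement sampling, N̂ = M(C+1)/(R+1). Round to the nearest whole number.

N̂ = 430·(115+1)/(13+1) = 430·116/14 = 49880/14 ≈ 3562.9 → 3563

N ≈ 3563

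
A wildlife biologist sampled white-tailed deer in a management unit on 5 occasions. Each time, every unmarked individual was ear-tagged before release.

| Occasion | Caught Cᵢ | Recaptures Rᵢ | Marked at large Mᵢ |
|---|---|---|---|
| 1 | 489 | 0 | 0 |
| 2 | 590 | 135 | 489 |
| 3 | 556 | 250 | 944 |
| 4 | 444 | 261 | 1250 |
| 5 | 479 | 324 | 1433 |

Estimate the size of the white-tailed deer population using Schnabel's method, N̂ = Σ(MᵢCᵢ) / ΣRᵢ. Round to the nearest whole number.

N ≈ 2118

Σ MᵢCᵢ = 0·489 + 489·590 + 944·556 + 1250·444 + 1433·479 = 0 + 288510 + 524864 + 555000 + 686407 = 2054781
Σ Rᵢ = 0 + 135 + 250 + 261 + 324 = 970
N̂ = 2054781 / 970 ≈ 2118.3 → 2118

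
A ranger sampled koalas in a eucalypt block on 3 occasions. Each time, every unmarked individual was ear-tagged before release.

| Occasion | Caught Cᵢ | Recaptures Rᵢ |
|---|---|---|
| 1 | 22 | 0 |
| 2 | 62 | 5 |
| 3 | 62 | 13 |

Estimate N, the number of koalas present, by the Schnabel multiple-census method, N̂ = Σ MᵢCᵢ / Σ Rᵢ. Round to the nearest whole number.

N ≈ 348

Marked at large before each occasion: Mᵢ = Σⱼ<ᵢ (Cⱼ − Rⱼ) → M1=0, M2=22, M3=79
Σ MᵢCᵢ = 0·22 + 22·62 + 79·62 = 0 + 1364 + 4898 = 6262
Σ Rᵢ = 0 + 5 + 13 = 18
N̂ = 6262 / 18 ≈ 347.9 → 348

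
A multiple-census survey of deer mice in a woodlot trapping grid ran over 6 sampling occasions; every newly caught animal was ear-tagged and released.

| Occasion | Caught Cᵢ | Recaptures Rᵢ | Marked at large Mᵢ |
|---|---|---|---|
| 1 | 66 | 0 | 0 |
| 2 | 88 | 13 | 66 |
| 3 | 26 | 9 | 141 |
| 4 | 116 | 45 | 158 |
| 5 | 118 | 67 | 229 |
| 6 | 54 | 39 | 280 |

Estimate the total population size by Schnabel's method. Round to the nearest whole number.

N ≈ 404

Σ MᵢCᵢ = 0·66 + 66·88 + 141·26 + 158·116 + 229·118 + 280·54 = 0 + 5808 + 3666 + 18328 + 27022 + 15120 = 69944
Σ Rᵢ = 0 + 13 + 9 + 45 + 67 + 39 = 173
N̂ = 69944 / 173 ≈ 404.3 → 404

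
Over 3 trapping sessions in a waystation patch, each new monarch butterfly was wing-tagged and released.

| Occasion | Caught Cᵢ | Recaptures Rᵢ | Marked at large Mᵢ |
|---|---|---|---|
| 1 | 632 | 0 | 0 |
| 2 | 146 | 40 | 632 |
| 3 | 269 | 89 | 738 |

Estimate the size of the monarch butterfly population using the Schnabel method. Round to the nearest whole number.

Σ MᵢCᵢ = 0·632 + 632·146 + 738·269 = 0 + 92272 + 198522 = 290794
Σ Rᵢ = 0 + 40 + 89 = 129
N̂ = 290794 / 129 ≈ 2254.2 → 2254

N ≈ 2254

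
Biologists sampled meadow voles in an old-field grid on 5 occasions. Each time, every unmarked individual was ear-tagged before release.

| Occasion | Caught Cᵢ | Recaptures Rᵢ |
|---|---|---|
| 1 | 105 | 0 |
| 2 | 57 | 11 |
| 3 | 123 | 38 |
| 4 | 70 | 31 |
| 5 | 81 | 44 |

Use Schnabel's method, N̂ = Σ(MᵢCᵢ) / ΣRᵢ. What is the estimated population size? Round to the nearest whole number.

Marked at large before each occasion: Mᵢ = Σⱼ<ᵢ (Cⱼ − Rⱼ) → M1=0, M2=105, M3=151, M4=236, M5=275
Σ MᵢCᵢ = 0·105 + 105·57 + 151·123 + 236·70 + 275·81 = 0 + 5985 + 18573 + 16520 + 22275 = 63353
Σ Rᵢ = 0 + 11 + 38 + 31 + 44 = 124
N̂ = 63353 / 124 ≈ 510.9 → 511

N ≈ 511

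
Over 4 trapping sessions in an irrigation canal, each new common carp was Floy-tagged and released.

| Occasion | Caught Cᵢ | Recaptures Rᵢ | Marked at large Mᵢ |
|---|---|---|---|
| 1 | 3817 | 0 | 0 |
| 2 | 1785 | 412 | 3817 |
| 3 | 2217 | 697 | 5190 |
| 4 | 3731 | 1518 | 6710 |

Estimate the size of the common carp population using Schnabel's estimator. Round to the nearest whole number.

N ≈ 16,503

Σ MᵢCᵢ = 0·3817 + 3817·1785 + 5190·2217 + 6710·3731 = 0 + 6813345 + 11506230 + 25035010 = 43354585
Σ Rᵢ = 0 + 412 + 697 + 1518 = 2627
N̂ = 43354585 / 2627 ≈ 16503.46 → 16503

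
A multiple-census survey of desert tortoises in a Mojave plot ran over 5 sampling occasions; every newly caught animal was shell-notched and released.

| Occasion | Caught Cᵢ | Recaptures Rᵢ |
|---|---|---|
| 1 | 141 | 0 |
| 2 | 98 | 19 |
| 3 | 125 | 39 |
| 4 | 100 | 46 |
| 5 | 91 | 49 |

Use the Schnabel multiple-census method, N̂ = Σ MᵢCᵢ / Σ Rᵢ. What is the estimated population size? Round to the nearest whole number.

N ≈ 684

Marked at large before each occasion: Mᵢ = Σⱼ<ᵢ (Cⱼ − Rⱼ) → M1=0, M2=141, M3=220, M4=306, M5=360
Σ MᵢCᵢ = 0·141 + 141·98 + 220·125 + 306·100 + 360·91 = 0 + 13818 + 27500 + 30600 + 32760 = 104678
Σ Rᵢ = 0 + 19 + 39 + 46 + 49 = 153
N̂ = 104678 / 153 ≈ 684.2 → 684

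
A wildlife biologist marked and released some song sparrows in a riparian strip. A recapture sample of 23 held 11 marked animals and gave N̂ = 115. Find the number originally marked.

From N = M·C/R: M = N·R / C = 115·11 / 23 = 1265 / 23 = 55.

M = 55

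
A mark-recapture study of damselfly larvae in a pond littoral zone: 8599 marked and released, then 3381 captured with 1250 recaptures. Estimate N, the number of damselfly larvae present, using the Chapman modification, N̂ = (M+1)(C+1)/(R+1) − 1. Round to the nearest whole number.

N ≈ 23,249

N̂ = (8599+1)(3381+1)/(1250+1) − 1 = 8600·3382/1251 − 1
= 29085200/1251 − 1 ≈ 23249.6 − 1 ≈ 23248.6 → 23249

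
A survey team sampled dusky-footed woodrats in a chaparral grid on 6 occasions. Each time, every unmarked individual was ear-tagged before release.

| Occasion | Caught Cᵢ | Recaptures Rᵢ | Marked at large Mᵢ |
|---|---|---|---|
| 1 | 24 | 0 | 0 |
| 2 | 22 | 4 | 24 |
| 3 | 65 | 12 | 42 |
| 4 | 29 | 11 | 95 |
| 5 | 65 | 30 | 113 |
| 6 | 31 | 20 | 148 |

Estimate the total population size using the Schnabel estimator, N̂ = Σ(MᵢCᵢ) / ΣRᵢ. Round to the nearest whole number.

Σ MᵢCᵢ = 0·24 + 24·22 + 42·65 + 95·29 + 113·65 + 148·31 = 0 + 528 + 2730 + 2755 + 7345 + 4588 = 17946
Σ Rᵢ = 0 + 4 + 12 + 11 + 30 + 20 = 77
N̂ = 17946 / 77 ≈ 233.1 → 233

N ≈ 233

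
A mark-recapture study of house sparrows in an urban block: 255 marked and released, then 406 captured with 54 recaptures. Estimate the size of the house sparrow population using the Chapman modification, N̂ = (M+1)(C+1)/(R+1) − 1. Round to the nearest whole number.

N ≈ 1893

N̂ = (255+1)(406+1)/(54+1) − 1 = 256·407/55 − 1
= 104192/55 − 1 ≈ 1894.4 − 1 ≈ 1893.4 → 1893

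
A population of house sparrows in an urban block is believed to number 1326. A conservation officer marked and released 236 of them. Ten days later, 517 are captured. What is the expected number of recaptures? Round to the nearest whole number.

The marked fraction of the population is 236/1326, so in a sample of 517 expect C·(M/N) marked.
E[R] = 236 × 517 / 1326 = 122012 / 1326 ≈ 92.0 → 92

expected recaptures ≈ 92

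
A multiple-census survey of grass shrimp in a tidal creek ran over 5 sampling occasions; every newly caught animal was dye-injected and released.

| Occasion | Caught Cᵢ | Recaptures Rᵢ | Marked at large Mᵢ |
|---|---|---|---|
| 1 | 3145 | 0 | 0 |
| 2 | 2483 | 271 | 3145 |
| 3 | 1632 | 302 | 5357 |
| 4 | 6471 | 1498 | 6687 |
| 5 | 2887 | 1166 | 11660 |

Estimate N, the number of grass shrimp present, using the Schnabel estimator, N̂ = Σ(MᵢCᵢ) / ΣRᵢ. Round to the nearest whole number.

N ≈ 28,880

Σ MᵢCᵢ = 0·3145 + 3145·2483 + 5357·1632 + 6687·6471 + 11660·2887 = 0 + 7809035 + 8742624 + 43271577 + 33662420 = 93485656
Σ Rᵢ = 0 + 271 + 302 + 1498 + 1166 = 3237
N̂ = 93485656 / 3237 ≈ 28880.3 → 28880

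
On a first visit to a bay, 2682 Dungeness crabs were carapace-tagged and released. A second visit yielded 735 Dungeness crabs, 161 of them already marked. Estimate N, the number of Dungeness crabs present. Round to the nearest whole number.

N = (2682 × 735) / 161 = 1971270 / 161 ≈ 12243.9 → 12244

N ≈ 12,244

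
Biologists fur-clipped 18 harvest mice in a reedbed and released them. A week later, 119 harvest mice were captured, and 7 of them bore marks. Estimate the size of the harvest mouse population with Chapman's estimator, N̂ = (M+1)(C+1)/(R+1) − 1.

N̂ = (18+1)(119+1)/(7+1) − 1 = 19·120/8 − 1
= 2280/8 − 1 = 285 − 1 = 284

N = 284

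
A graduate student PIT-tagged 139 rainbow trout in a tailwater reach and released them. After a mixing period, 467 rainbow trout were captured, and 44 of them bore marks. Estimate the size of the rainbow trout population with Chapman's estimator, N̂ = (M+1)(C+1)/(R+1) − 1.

N̂ = (139+1)(467+1)/(44+1) − 1 = 140·468/45 − 1
= 65520/45 − 1 = 1456 − 1 = 1455

N = 1455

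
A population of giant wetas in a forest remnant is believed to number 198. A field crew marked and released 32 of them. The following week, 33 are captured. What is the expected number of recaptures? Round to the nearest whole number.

Expected recaptures E[R] = M·C / N.
E[R] = 32 × 33 / 198 = 1056 / 198 ≈ 5.3 → 5

expected recaptures ≈ 5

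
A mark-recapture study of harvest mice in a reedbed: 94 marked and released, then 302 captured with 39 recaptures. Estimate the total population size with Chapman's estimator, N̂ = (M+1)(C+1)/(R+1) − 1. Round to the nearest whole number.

N ≈ 719

N̂ = (94+1)(302+1)/(39+1) − 1 = 95·303/40 − 1
= 28785/40 − 1 ≈ 719.6 − 1 ≈ 718.6 → 719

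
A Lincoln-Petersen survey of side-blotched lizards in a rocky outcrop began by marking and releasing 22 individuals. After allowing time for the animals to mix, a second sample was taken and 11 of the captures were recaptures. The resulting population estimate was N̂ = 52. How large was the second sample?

From N = M·C/R: C = N·R / M = 52·11 / 22 = 572 / 22 = 26.

C = 26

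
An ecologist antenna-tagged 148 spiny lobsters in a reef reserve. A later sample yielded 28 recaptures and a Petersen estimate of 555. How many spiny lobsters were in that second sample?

From N = M·C/R: C = N·R / M = 555·28 / 148 = 15540 / 148 = 105.

C = 105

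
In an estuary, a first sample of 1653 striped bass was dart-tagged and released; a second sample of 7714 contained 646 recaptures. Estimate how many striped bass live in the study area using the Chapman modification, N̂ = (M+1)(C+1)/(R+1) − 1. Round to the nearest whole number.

N̂ = (1653+1)(7714+1)/(646+1) − 1 = 1654·7715/647 − 1
= 12760610/647 − 1 ≈ 19722.7 − 1 ≈ 19721.7 → 19722

N ≈ 19,722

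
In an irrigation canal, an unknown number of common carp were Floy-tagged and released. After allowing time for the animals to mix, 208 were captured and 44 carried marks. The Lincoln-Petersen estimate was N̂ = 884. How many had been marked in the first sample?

M = 187

From N = M·C/R: M = N·R / C = 884·44 / 208 = 38896 / 208 = 187.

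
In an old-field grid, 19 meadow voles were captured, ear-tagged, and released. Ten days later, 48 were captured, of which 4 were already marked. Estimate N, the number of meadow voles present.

N = (19 × 48) / 4 = 912 / 4 = 228

N = 228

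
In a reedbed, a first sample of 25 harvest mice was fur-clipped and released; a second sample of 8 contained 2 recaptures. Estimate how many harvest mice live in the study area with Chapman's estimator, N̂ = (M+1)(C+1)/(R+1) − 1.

N̂ = (25+1)(8+1)/(2+1) − 1 = 26·9/3 − 1
= 234/3 − 1 = 78 − 1 = 77

N = 77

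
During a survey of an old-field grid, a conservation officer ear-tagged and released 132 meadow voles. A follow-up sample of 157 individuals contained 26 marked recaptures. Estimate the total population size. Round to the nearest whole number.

N ≈ 797

Lincoln-Petersen assumes M/N = R/C, so N = M·C / R.
N = (132 × 157) / 26 = 20724 / 26 ≈ 797.1 → 797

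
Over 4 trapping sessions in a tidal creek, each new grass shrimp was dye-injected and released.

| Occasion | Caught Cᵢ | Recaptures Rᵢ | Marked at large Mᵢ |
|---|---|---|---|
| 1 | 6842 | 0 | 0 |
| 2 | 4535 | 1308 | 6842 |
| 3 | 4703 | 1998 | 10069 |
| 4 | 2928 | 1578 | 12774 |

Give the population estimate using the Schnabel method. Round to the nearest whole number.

N ≈ 23,707

Σ MᵢCᵢ = 0·6842 + 6842·4535 + 10069·4703 + 12774·2928 = 0 + 31028470 + 47354507 + 37402272 = 115785249
Σ Rᵢ = 0 + 1308 + 1998 + 1578 = 4884
N̂ = 115785249 / 4884 ≈ 23707.1 → 23707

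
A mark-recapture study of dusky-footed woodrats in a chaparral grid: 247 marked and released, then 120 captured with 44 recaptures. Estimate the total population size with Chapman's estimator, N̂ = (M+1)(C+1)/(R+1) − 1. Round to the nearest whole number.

N ≈ 666

N̂ = (247+1)(120+1)/(44+1) − 1 = 248·121/45 − 1
= 30008/45 − 1 ≈ 666.8 − 1 ≈ 665.8 → 666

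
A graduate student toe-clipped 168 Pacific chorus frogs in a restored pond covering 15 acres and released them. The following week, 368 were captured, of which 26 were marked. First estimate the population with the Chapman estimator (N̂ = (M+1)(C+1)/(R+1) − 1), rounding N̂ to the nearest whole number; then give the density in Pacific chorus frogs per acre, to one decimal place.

N̂ = 169·369/27 − 1 = 62361/27 − 1 ≈ 2308.7 → 2309
Density = N̂ / area = 2309 / 15 ≈ 153.93 → 153.9 per acre

density ≈ 153.9 Pacific chorus frogs per acre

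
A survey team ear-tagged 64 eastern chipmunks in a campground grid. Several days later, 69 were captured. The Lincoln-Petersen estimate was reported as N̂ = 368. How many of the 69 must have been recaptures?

From N = M·C/R: R = M·C / N = 64·69 / 368 = 4416 / 368 = 12.

R = 12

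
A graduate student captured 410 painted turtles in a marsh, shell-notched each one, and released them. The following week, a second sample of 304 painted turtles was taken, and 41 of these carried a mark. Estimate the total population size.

N = 3040

Lincoln-Petersen assumes M/N = R/C, so N = M·C / R.
N = (410 × 304) / 41 = 124640 / 41 = 3040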